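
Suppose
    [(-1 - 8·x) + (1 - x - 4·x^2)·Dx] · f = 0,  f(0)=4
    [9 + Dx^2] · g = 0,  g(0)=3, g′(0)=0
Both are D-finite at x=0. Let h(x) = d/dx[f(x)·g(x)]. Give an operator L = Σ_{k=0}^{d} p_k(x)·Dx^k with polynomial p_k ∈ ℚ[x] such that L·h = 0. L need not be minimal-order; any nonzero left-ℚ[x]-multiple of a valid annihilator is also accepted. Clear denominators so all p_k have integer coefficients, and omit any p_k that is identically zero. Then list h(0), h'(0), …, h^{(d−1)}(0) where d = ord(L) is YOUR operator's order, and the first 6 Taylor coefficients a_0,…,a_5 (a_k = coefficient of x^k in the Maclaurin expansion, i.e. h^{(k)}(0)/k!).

L = (-33 - 162·x - 567·x^2 + 648·x^3 + 1296·x^4) + (6 + 66·x + 216·x^2 + 576·x^3)·Dx + (1 - 10·x - 31·x^2 + 72·x^3 + 144·x^4)·Dx^2  (order 2).
h: a_k = 12, 12, 162, 474, 3345/2, 47781/10, …
ICs: h(0) = 12, h′(0) = 12.

f: a_k = 4, 4, 20, 36, 116, 260, …
g: a_k = 3, 0, -27/2, 0, 81/8, 0, …
Sym-product of L_f,L_g gives L₀ (≤ ord 2).
h₀' ⇒ L via d/dx closure of L₀.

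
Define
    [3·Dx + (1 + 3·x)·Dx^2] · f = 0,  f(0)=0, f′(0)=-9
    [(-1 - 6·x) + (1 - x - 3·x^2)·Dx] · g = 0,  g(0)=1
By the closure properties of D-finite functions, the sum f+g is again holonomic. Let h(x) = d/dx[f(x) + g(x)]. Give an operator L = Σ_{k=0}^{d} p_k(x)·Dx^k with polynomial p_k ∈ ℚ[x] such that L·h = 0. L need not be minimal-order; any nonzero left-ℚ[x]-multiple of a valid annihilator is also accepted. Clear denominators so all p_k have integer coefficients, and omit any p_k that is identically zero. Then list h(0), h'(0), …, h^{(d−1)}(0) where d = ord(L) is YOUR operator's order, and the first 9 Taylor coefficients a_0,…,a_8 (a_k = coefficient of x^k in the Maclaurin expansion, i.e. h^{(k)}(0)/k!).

f: a_k = 0, -9, 27/2, -27, 243/4, -729/5, 729/2, -6561/7, 19683/8, …
g: a_k = 1, 1, 4, 7, 19, 40, 97, 217, 508, …
f+g: L₀ = lclm(L_f,L_g), ord ≤ 2+1.
h₀' ⇒ L via d/dx closure of L₀.
L = (-270 - 1422·x - 3780·x^2 - 2916·x^3 - 2916·x^4) + (-24 - 468·x - 2736·x^2 - 5616·x^3 - 5994·x^4 - 4860·x^5)·Dx + (11 + 79·x + 129·x^2 - 171·x^3 - 783·x^4 - 1377·x^5 - 972·x^6)·Dx^2  (order 2).
h: a_k = -8, 35, -60, 319, -529, 2769, -5042, 23747, -48618, …
ICs: h(0) = -8, h′(0) = 35.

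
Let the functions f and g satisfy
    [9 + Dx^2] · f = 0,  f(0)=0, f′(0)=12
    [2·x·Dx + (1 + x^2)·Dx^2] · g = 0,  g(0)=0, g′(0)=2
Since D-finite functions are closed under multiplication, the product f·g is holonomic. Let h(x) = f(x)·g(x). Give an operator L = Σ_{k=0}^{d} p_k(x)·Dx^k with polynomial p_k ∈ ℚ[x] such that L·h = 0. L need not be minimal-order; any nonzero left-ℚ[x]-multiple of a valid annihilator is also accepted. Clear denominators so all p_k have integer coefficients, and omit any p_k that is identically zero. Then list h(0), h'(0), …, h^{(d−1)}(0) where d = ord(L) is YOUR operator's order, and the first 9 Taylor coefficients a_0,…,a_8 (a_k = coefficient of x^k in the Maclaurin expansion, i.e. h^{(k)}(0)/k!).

f: a_k = 0, 12, 0, -18, 0, 81/10, 0, -243/140, 0, …
g: a_k = 0, 2, 0, -2/3, 0, 2/5, 0, -2/7, 0, …
f·g: L₀ = L_f ⊗_s L_g, ord ≤ 2·2.
L = (1170 + 3834·x^2 + 4779·x^4 + 2916·x^6 + 729·x^8) + (396·x + 1044·x^3 + 972·x^5 + 324·x^7)·Dx + (220 + 768·x^2 + 1026·x^4 + 648·x^6 + 162·x^8)·Dx^2 + (44·x + 116·x^3 + 108·x^5 + 36·x^7)·Dx^3 + (10 + 38·x^2 + 55·x^4 + 36·x^6 + 9·x^8)·Dx^4  (order 4).
h: a_k = 0, 0, 24, 0, -44, 0, 33, 0, -39/2, …
ICs: h(0) = 0, h′(0) = 0, h′′(0) = 48, h′′′(0) = 0.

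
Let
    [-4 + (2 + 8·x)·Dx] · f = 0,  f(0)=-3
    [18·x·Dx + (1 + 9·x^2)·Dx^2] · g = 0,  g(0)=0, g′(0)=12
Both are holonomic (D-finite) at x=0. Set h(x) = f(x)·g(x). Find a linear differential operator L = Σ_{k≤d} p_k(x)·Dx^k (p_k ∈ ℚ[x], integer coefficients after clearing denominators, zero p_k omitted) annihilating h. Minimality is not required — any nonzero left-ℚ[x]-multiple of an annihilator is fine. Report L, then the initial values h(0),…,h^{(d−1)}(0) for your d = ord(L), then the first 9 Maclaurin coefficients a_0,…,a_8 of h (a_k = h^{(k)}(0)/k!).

f: a_k = -3, -6, 6, -12, 30, -84, 252, -792, 2574, …
g: a_k = 0, 12, 0, -36, 0, 972/5, 0, -8748/7, 0, …
f·g: L₀ = L_f ⊗_s L_g, ord ≤ 1·2.
L = (12 - 36·x - 36·x^2) + (-4 + 2·x + 108·x^2 + 144·x^3)·Dx + (1 + 8·x + 25·x^2 + 72·x^3 + 144·x^4)·Dx^2  (order 2).
h: a_k = 0, -36, -72, 180, 72, -2196/5, -8712/5, 240084/35, -46008/35, …
ICs: h(0) = 0, h′(0) = -36.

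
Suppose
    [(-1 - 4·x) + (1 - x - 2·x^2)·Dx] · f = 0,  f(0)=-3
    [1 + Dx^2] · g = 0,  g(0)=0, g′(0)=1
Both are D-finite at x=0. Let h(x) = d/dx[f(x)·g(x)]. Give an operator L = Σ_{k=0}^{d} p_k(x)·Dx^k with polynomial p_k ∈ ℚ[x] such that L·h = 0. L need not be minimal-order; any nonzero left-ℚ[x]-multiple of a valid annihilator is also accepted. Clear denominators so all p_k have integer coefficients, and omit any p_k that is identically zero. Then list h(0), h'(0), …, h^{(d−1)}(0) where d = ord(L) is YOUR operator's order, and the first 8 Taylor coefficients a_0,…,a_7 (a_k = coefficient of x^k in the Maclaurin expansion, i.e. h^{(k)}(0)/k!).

L = (31 - 2·x - 3·x^2 + 4·x^3 + 4·x^4) + (10 + 42·x + 12·x^2 + 16·x^3)·Dx + (-3 + 2·x + 5·x^2 + 4·x^3 + 4·x^4)·Dx^2  (order 2).
h: a_k = -3, -6, -51/2, -58, -1261/8, -7263/20, -41521/48, -410969/210, …
ICs: h(0) = -3, h′(0) = -6.

f: a_k = -3, -3, -9, -15, -33, -63, -129, -255, …
g: a_k = 0, 1, 0, -1/6, 0, 1/120, 0, -1/5040, …
Sym-product of L_f,L_g gives L₀ (≤ ord 2).
h₀' ⇒ L via d/dx closure of L₀.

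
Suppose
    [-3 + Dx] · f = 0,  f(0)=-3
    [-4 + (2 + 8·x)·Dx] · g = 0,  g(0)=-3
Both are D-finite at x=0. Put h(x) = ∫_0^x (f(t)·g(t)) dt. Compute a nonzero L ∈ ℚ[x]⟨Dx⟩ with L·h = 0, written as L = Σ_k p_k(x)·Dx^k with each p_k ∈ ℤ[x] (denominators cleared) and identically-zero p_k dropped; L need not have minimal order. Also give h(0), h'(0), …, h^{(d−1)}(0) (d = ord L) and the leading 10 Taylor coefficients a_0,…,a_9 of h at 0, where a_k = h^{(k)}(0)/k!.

L = (-5 - 12·x)·Dx + (1 + 4·x)·Dx^2  (order 2).
h: a_k = 0, 9, 45/2, 51/2, 207/8, 387/40, 1893/80, -4131/112, 528741/4480, -1544007/4480, …
ICs: h(0) = 0, h′(0) = 9.

f: a_k = -3, -9, -27/2, -27/2, -81/8, -243/40, -243/80, -729/560, -2187/4480, -729/4480, …
g: a_k = -3, -6, 6, -12, 30, -84, 252, -792, 2574, -8580, …
Sym-product of L_f,L_g gives L₀ (≤ ord 1).
h=∫h₀ ⇒ L = L₀·Dx.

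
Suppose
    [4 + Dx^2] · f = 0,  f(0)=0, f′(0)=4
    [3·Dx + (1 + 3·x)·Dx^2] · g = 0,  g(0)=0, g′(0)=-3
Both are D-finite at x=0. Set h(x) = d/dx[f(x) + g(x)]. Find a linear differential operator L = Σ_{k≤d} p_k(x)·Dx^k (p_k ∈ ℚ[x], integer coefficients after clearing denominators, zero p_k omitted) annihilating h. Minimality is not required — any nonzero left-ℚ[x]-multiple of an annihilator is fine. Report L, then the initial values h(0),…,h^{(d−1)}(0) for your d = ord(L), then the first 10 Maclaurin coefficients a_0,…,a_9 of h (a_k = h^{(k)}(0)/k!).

f: a_k = 0, 4, 0, -8/3, 0, 8/15, 0, -16/315, 0, 8/2835, …
g: a_k = 0, -3, 9/2, -9, 81/4, -243/5, 243/2, -2187/7, 6561/8, -2187, …
Sum ⇒ L₀ = lclm(L_f,L_g) in ℚ(x)⟨Dx⟩.
h=h₀': d/dx-closure on L₀ ⇒ L.
L = (348 + 144·x + 216·x^2) + (44 + 180·x + 216·x^2 + 216·x^3)·Dx + (87 + 36·x + 54·x^2)·Dx^2 + (11 + 45·x + 54·x^2 + 54·x^3)·Dx^3  (order 3).
h: a_k = 1, 9, -35, 81, -721/3, 729, -98431/45, 6561, -6200137/315, 59049, …
ICs: h(0) = 1, h′(0) = 9, h′′(0) = -70.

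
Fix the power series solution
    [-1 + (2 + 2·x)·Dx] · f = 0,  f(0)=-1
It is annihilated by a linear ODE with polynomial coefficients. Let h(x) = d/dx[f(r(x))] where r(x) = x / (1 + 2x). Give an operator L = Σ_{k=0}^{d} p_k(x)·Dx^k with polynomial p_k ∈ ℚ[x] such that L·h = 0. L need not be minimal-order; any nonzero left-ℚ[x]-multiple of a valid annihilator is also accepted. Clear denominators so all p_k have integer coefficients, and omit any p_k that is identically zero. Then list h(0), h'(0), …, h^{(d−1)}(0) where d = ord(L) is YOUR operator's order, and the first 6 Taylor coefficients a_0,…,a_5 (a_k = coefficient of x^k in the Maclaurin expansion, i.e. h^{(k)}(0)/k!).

L = (-9 - 24·x) + (-2 - 10·x - 12·x^2)·Dx  (order 1).
h: a_k = -1/2, 9/4, -123/16, 757/32, -17715/256, 100935/512, …
ICs: h(0) = -1/2.

f: a_k = -1, -1/2, 1/8, -1/16, 5/128, -7/256, …
L₀ from L_f via x↦r, Dx↦r'^{-1}Dx.
Differentiate: ansatz ord ≤ ord L₀ ⇒ L.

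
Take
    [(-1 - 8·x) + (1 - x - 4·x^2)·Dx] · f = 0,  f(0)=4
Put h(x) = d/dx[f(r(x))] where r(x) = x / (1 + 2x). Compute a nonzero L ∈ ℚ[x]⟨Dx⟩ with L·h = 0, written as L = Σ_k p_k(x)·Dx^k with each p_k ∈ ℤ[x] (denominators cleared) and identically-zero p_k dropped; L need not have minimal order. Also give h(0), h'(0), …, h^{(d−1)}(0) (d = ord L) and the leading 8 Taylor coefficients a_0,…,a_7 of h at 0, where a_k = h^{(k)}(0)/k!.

f: a_k = 4, 4, 20, 36, 116, 260, 724, 1764, …
L₀ from L_f via x↦r, Dx↦r'^{-1}Dx.
h₀' ⇒ L via d/dx closure of L₀.
L = (6 + 12·x + 72·x^2 + 80·x^3) + (-1 - 15·x - 54·x^2 - 36·x^3 + 40·x^4)·Dx  (order 1).
h: a_k = 4, 24, -84, 432, -1900, 8136, -33796, 137568, …
ICs: h(0) = 4.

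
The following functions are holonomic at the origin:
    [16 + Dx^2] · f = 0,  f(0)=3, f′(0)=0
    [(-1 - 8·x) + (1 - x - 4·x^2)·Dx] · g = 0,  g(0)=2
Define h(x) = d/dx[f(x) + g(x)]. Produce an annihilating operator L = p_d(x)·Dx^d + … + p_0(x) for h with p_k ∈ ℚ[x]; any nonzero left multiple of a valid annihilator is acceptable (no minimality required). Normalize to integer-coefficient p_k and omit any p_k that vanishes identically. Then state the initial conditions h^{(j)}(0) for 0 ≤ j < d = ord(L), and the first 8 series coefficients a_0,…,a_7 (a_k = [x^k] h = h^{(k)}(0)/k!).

f: a_k = 3, 0, -24, 0, 32, 0, -256/15, 0, …
g: a_k = 2, 2, 10, 18, 58, 130, 362, 882, …
h₀=f+g: left-lcm gives L₀, ord ≤ 3.
Derive L from L₀ (diff closure).
L = (6848 + 35072·x + 150784·x^2 + 87040·x^3 + 204800·x^4 + 147456·x^5 + 196608·x^6) + (-560 - 4048·x + 5184·x^2 + 13952·x^3 + 2560·x^4 + 18432·x^5 + 57344·x^6 + 65536·x^7)·Dx + (428 + 2192·x + 9424·x^2 + 5440·x^3 + 12800·x^4 + 9216·x^5 + 12288·x^6)·Dx^2 + (-35 - 253·x + 324·x^2 + 872·x^3 + 160·x^4 + 1152·x^5 + 3584·x^6 + 4096·x^7)·Dx^3  (order 3).
h: a_k = 2, -28, 54, 360, 650, 10348/5, 6174, 1961296/105, …
ICs: h(0) = 2, h′(0) = -28, h′′(0) = 108.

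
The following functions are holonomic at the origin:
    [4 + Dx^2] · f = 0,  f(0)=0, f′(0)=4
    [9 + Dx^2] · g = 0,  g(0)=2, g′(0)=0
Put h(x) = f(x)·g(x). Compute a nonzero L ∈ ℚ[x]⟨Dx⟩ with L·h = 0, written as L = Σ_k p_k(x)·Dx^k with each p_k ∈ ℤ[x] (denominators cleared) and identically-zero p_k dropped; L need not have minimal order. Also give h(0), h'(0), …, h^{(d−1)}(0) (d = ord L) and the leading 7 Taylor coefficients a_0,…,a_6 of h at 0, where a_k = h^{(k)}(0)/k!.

L = 25 + 26·Dx^2 + Dx^4  (order 4).
h: a_k = 0, 8, 0, -124/3, 0, 781/15, 0, …
ICs: h(0) = 0, h′(0) = 8, h′′(0) = 0, h′′′(0) = -248.

f: a_k = 0, 4, 0, -8/3, 0, 8/15, 0, …
g: a_k = 2, 0, -9, 0, 27/4, 0, -81/40, …
f·g: L₀ = L_f ⊗_s L_g, ord ≤ 2·2.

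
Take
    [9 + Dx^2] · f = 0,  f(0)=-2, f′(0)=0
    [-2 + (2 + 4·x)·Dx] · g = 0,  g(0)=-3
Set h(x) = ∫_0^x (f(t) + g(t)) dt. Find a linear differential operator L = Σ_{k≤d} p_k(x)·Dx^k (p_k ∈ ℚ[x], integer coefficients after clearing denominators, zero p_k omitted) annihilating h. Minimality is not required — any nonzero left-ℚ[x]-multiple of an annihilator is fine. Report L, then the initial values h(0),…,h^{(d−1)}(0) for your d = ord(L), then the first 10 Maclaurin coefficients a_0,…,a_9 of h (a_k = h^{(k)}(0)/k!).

L = (-54 - 162·x - 162·x^2)·Dx + (36 + 234·x + 486·x^2 + 324·x^3)·Dx^2 + (-6 - 18·x - 18·x^2)·Dx^3 + (4 + 26·x + 54·x^2 + 36·x^3)·Dx^4  (order 4).
h: a_k = 0, -5, -3/2, 7/2, -3/8, -39/40, -7/16, 477/560, -99/128, 4843/4480, …
ICs: h(0) = 0, h′(0) = -5, h′′(0) = -3, h′′′(0) = 21.

f: a_k = -2, 0, 9, 0, -27/4, 0, 81/40, 0, -729/2240, 0, …
g: a_k = -3, -3, 3/2, -3/2, 15/8, -21/8, 63/16, -99/16, 1287/128, -2145/128, …
f+g: L₀ = lclm(L_f,L_g), ord ≤ 2+1.
Integrate: L := L₀·Dx.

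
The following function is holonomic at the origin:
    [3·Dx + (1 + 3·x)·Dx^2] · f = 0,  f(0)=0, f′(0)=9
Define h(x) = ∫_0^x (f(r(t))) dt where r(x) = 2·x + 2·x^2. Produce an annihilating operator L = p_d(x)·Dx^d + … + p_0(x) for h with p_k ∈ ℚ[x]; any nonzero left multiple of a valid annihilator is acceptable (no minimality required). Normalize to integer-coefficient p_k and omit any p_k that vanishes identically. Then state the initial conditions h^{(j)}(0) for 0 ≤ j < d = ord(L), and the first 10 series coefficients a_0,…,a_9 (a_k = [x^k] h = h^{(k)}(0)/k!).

f: a_k = 0, 9, -27/2, 27, -243/4, 729/5, -729/2, 6561/7, -19683/8, 6561, …
f∘r: x↦r, Dx↦Dx/r' in L_f ⇒ L₀.
h=∫h₀ ⇒ L = L₀·Dx.
L = (4 + 12·x + 12·x^2)·Dx^2 + (1 + 8·x + 18·x^2 + 12·x^3)·Dx^3  (order 3).
h: a_k = 0, 0, 9, -12, 27, -378/5, 1188/5, -5616/7, 19926/7, -10476, …
ICs: h(0) = 0, h′(0) = 0, h′′(0) = 18.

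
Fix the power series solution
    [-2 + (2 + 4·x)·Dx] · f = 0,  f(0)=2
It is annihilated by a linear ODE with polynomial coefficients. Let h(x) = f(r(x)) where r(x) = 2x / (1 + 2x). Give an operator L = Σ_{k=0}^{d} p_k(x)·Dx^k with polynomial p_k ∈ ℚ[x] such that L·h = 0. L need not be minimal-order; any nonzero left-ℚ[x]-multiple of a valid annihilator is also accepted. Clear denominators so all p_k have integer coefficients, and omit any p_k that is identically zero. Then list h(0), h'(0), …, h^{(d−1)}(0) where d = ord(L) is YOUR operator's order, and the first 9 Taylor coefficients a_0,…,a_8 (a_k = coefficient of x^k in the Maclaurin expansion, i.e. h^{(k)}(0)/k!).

f: a_k = 2, 2, -1, 1, -5/4, 7/4, -21/8, 33/8, -429/64, …
Substitute x→r, Dx→(1/r')Dx; clear ⇒ L₀.
L = -2 + (1 + 8·x + 12·x^2)·Dx  (order 1).
h: a_k = 2, 4, -12, 40, -148, 600, -2616, 12048, -57780, …
ICs: h(0) = 2.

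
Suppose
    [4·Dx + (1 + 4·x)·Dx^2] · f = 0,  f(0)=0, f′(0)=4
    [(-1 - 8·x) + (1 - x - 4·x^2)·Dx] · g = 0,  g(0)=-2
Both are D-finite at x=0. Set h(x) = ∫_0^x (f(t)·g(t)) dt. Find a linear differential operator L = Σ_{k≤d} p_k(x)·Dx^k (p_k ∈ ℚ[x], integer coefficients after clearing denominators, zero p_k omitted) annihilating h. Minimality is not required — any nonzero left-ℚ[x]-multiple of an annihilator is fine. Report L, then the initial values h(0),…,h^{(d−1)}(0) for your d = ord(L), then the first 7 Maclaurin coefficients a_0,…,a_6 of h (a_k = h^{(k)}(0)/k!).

L = (12 + 64·x)·Dx + (-2 + 28·x + 80·x^2)·Dx^2 + (-1 - 3·x + 8·x^2 + 16·x^3)·Dx^3  (order 3).
h: a_k = 0, 0, -4, 8/3, -50/3, 56/3, -4372/45, …
ICs: h(0) = 0, h′(0) = 0, h′′(0) = -8.

f: a_k = 0, 4, -8, 64/3, -64, 1024/5, -2048/3, …
g: a_k = -2, -2, -10, -18, -58, -130, -362, …
h₀=f·g: eliminate ⇒ L₀, order ≤ 2·1.
∫: right-multiply L₀ by Dx.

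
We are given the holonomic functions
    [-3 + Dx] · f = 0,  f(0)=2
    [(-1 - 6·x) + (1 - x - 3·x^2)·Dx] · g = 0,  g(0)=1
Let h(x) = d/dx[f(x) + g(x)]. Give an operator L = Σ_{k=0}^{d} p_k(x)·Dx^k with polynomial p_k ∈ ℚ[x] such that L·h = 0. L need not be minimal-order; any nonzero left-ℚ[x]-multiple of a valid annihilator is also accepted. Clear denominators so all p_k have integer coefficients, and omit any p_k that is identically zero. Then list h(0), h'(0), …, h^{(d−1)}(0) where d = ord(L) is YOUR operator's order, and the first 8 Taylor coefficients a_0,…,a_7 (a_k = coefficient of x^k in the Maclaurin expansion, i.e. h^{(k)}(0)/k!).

f: a_k = 2, 6, 9, 9, 27/4, 81/20, 81/40, 243/280, …
g: a_k = 1, 1, 4, 7, 19, 40, 97, 217, …
h₀=f+g: left-lcm gives L₀, ord ≤ 2.
Derive L from L₀ (diff closure).
L = (54 + 774·x + 864·x^2 + 2916·x^3 + 1458·x^4) + (-33 - 252·x - 477·x^2 - 864·x^3 + 405·x^4 + 486·x^5)·Dx + (5 - 2·x + 63·x^2 - 36·x^3 - 297·x^4 - 162·x^5)·Dx^2  (order 2).
h: a_k = 7, 26, 48, 103, 881/4, 11883/20, 61003/40, 1138649/280, …
ICs: h(0) = 7, h′(0) = 26.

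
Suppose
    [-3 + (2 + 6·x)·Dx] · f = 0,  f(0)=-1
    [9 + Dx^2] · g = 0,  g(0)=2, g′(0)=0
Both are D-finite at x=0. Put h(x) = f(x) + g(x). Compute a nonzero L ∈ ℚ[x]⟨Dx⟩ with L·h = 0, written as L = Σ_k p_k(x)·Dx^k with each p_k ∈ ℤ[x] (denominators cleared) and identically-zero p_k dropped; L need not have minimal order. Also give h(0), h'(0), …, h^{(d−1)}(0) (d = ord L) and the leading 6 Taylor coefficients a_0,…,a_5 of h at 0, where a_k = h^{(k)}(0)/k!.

f: a_k = -1, -3/2, 9/8, -27/16, 405/128, -1701/256, …
g: a_k = 2, 0, -9, 0, 27/4, 0, …
Weyl lclm of L_f,L_g ⇒ L₀ (ord ≤ 3).
L = (-63 - 216·x - 324·x^2) + (18 + 198·x + 648·x^2 + 648·x^3)·Dx + (-7 - 24·x - 36·x^2)·Dx^2 + (2 + 22·x + 72·x^2 + 72·x^3)·Dx^3  (order 3).
h: a_k = 1, -3/2, -63/8, -27/16, 1269/128, -1701/256, …
ICs: h(0) = 1, h′(0) = -3/2, h′′(0) = -63/4.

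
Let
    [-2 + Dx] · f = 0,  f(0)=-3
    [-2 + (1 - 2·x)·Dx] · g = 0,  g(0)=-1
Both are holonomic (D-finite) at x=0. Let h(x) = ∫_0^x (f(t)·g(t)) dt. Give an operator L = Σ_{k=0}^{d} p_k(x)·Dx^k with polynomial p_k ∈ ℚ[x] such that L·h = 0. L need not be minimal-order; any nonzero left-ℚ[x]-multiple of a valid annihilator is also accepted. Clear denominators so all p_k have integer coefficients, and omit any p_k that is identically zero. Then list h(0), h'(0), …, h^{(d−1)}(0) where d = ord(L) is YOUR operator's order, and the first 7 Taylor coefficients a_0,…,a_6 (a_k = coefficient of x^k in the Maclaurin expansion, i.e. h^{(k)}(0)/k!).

f: a_k = -3, -6, -6, -4, -2, -4/5, -4/15, …
g: a_k = -1, -2, -4, -8, -16, -32, -64, …
f·g: L₀ = L_f ⊗_s L_g, ord ≤ 1·1.
h=∫h₀ ⇒ L = L₀·Dx.
L = (4 - 4·x)·Dx + (-1 + 2·x)·Dx^2  (order 2).
h: a_k = 0, 3, 6, 10, 16, 26, 652/15, …
ICs: h(0) = 0, h′(0) = 3.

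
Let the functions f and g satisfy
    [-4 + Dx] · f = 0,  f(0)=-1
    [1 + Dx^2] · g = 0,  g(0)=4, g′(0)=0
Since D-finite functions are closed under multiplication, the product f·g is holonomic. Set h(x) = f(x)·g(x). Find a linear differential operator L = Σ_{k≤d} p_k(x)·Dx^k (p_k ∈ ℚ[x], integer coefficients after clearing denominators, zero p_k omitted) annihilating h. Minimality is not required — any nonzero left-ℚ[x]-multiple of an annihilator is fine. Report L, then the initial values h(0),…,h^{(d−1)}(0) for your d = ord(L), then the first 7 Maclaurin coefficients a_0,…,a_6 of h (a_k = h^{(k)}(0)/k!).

L = 17 - 8·Dx + Dx^2  (order 2).
h: a_k = -4, -16, -30, -104/3, -161/6, -202/15, -11/4, …
ICs: h(0) = -4, h′(0) = -16.

f: a_k = -1, -4, -8, -32/3, -32/3, -128/15, -256/45, …
g: a_k = 4, 0, -2, 0, 1/6, 0, -1/180, …
Sym-product of L_f,L_g gives L₀ (≤ ord 2).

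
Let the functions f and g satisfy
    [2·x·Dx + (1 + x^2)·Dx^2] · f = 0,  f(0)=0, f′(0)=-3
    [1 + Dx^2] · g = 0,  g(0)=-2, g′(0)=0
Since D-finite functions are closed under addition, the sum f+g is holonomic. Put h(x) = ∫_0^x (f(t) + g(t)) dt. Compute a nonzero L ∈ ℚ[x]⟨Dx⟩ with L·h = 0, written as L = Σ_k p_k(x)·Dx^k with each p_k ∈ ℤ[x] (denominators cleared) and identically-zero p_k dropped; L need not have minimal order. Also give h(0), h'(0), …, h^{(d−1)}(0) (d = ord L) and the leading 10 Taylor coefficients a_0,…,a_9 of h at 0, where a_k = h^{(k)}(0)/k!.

L = (-22·x + 28·x^3 + 2·x^5)·Dx^2 + (-1 + 7·x^2 + 9·x^4 + x^6)·Dx^3 + (-22·x + 28·x^3 + 2·x^5)·Dx^4 + (-1 + 7·x^2 + 9·x^4 + x^6)·Dx^5  (order 5).
h: a_k = 0, -2, -3/2, 1/3, 1/4, -1/60, -1/10, 1/2520, 3/56, -1/181440, …
ICs: h(0) = 0, h′(0) = -2, h′′(0) = -3, h′′′(0) = 2, h′′′′(0) = 6.

f: a_k = 0, -3, 0, 1, 0, -3/5, 0, 3/7, 0, -1/3, …
g: a_k = -2, 0, 1, 0, -1/12, 0, 1/360, 0, -1/20160, 0, …
f+g: L₀ = lclm(L_f,L_g), ord ≤ 2+2.
Integrate: L := L₀·Dx.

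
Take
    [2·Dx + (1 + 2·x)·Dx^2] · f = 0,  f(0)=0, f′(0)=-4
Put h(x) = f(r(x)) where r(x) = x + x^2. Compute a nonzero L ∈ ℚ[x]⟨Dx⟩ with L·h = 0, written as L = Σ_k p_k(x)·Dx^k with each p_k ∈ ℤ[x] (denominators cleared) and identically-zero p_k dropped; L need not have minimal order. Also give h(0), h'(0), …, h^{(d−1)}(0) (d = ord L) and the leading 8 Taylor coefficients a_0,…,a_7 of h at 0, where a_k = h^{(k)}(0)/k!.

f: a_k = 0, -4, 4, -16/3, 8, -64/5, 64/3, -256/7, …
Change of var in L_f (x↦r) gives L₀.
L = (4·x + 4·x^2)·Dx + (1 + 4·x + 6·x^2 + 4·x^3)·Dx^2  (order 2).
h: a_k = 0, -4, 0, 8/3, -4, 16/5, 0, -32/7, …
ICs: h(0) = 0, h′(0) = -4.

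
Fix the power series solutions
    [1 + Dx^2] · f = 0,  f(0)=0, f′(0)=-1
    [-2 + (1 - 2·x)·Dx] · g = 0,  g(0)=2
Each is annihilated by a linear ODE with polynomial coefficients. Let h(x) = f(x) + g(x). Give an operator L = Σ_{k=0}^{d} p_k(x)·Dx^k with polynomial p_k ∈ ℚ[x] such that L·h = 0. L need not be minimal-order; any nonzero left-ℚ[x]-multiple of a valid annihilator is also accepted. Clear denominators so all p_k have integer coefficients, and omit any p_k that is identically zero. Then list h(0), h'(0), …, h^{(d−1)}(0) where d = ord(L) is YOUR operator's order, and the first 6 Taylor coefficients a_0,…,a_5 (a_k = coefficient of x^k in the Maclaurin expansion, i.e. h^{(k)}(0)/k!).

f: a_k = 0, -1, 0, 1/6, 0, -1/120, …
g: a_k = 2, 4, 8, 16, 32, 64, …
L₀ := lclm(L_f,L_g); ord L₀ ≤ 2+1.
L = (-50 + 8·x - 8·x^2) + (9 - 22·x + 12·x^2 - 8·x^3)·Dx + (-50 + 8·x - 8·x^2)·Dx^2 + (9 - 22·x + 12·x^2 - 8·x^3)·Dx^3  (order 3).
h: a_k = 2, 3, 8, 97/6, 32, 7679/120, …
ICs: h(0) = 2, h′(0) = 3, h′′(0) = 16.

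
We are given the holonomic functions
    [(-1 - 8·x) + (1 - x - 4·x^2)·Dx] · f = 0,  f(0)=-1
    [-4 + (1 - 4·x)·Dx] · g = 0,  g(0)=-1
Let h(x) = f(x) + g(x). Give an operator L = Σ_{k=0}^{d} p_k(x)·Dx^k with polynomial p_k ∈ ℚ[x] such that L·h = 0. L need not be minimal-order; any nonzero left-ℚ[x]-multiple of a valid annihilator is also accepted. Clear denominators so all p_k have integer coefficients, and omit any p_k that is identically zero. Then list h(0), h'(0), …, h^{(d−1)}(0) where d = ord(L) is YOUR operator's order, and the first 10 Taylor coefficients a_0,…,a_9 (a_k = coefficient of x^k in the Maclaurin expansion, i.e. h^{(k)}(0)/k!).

f: a_k = -1, -1, -5, -9, -29, -65, -181, -441, -1165, -2929, …
g: a_k = -1, -4, -16, -64, -256, -1024, -4096, -16384, -65536, -262144, …
Weyl lclm of L_f,L_g ⇒ L₀ (ord ≤ 2).
L = (8 - 288·x + 384·x^2 - 512·x^3) + (22 - 8·x - 288·x^2 + 640·x^3 - 1024·x^4)·Dx + (-3 + 23·x - 56·x^2 + 32·x^3 + 128·x^4 - 256·x^5)·Dx^2  (order 2).
h: a_k = -2, -5, -21, -73, -285, -1089, -4277, -16825, -66701, -265073, …
ICs: h(0) = -2, h′(0) = -5.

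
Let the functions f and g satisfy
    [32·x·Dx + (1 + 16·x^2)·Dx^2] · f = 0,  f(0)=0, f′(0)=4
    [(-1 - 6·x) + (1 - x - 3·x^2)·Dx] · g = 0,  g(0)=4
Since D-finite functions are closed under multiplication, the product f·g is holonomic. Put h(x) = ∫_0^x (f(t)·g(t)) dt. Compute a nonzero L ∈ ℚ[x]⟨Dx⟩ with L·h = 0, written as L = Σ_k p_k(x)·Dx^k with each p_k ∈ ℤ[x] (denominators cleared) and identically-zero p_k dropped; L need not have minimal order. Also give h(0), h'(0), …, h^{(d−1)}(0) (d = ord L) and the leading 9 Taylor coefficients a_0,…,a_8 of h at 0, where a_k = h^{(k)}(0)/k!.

f: a_k = 0, 4, 0, -64/3, 0, 1024/5, 0, -16384/7, 0, …
g: a_k = 4, 4, 16, 28, 76, 160, 388, 868, 2032, …
Product ⇒ symmetric product L₀, ord ≤ 2.
∫: right-multiply L₀ by Dx.
L = (6 + 32·x + 288·x^2)·Dx + (2 - 20·x + 64·x^2 + 288·x^3)·Dx^2 + (-1 + x - 13·x^2 + 16·x^3 + 48·x^4)·Dx^3  (order 3).
h: a_k = 0, 0, 8, 16/3, -16/3, 16/3, 5864/45, 12928/105, -80782/105, …
ICs: h(0) = 0, h′(0) = 0, h′′(0) = 16.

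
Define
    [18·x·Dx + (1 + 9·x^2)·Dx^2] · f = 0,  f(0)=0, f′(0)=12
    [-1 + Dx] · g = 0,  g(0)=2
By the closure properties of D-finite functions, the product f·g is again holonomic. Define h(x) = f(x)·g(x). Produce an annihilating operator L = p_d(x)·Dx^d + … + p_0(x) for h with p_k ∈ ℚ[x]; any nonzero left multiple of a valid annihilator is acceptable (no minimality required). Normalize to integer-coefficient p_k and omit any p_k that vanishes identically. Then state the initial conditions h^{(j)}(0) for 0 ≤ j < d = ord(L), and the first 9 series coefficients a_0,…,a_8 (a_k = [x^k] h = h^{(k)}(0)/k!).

f: a_k = 0, 12, 0, -36, 0, 972/5, 0, -8748/7, 0, …
g: a_k = 2, 2, 1, 1/3, 1/12, 1/60, 1/360, 1/2520, 1/20160, …
h₀=f·g: eliminate ⇒ L₀, order ≤ 2·1.
L = (1 - 18·x + 9·x^2) + (-2 + 18·x - 18·x^2)·Dx + (1 + 9·x^2)·Dx^2  (order 2).
h: a_k = 0, 24, 24, -60, -68, 1769/5, 377, -484679/210, -511397/210, …
ICs: h(0) = 0, h′(0) = 24.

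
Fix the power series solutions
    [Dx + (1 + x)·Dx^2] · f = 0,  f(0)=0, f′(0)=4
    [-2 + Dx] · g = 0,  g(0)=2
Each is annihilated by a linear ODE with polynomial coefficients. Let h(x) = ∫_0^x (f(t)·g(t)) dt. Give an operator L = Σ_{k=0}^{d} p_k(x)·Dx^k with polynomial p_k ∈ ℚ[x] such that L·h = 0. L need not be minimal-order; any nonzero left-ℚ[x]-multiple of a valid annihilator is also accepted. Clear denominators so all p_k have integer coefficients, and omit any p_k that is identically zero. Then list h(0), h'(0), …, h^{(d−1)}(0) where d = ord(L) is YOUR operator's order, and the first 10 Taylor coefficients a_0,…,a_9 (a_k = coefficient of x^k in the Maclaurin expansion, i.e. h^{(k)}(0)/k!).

L = (2 + 4·x)·Dx + (-3 - 4·x)·Dx^2 + (1 + x)·Dx^3  (order 3).
h: a_k = 0, 0, 4, 4, 8/3, 6/5, 22/45, 8/63, 17/315, -1/405, …
ICs: h(0) = 0, h′(0) = 0, h′′(0) = 8.

f: a_k = 0, 4, -2, 4/3, -1, 4/5, -2/3, 4/7, -1/2, 4/9, …
g: a_k = 2, 4, 4, 8/3, 4/3, 8/15, 8/45, 16/315, 4/315, 8/2835, …
Product ⇒ symmetric product L₀, ord ≤ 2.
h=∫h₀ ⇒ L = L₀·Dx.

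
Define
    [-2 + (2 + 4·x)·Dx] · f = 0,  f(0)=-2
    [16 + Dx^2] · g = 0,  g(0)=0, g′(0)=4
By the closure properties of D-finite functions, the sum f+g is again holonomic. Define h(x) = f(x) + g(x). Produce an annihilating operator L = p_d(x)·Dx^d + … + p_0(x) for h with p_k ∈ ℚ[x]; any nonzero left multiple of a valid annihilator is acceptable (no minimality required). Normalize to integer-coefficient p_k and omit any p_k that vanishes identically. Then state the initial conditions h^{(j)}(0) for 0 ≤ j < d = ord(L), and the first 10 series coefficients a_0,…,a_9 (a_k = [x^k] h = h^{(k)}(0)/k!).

L = (-304 - 1024·x - 1024·x^2) + (240 + 1504·x + 3072·x^2 + 2048·x^3)·Dx + (-19 - 64·x - 64·x^2)·Dx^2 + (15 + 94·x + 192·x^2 + 128·x^3)·Dx^3  (order 3).
h: a_k = -2, 2, 1, -35/3, 5/4, 407/60, 21/8, -18587/2520, 429/64, -1895953/181440, …
ICs: h(0) = -2, h′(0) = 2, h′′(0) = 2.

f: a_k = -2, -2, 1, -1, 5/4, -7/4, 21/8, -33/8, 429/64, -715/64, …
g: a_k = 0, 4, 0, -32/3, 0, 128/15, 0, -1024/315, 0, 2048/2835, …
L₀ := lclm(L_f,L_g); ord L₀ ≤ 1+2.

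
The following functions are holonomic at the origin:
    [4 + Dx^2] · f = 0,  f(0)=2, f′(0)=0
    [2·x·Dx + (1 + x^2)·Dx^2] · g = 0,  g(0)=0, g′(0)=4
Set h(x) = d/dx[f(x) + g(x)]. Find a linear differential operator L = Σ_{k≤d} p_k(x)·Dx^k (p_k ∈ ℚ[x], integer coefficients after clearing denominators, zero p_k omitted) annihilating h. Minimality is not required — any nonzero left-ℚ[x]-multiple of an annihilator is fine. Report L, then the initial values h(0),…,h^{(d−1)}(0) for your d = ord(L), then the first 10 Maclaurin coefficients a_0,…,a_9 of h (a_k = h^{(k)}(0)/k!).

L = (-32·x + 80·x^3 + 16·x^5) + (4 + 32·x^2 + 36·x^4 + 8·x^6)·Dx + (-8·x + 20·x^3 + 4·x^5)·Dx^2 + (1 + 8·x^2 + 9·x^4 + 2·x^6)·Dx^3  (order 3).
h: a_k = 4, -8, -4, 16/3, 4, -16/15, -4, 32/315, 4, -16/2835, …
ICs: h(0) = 4, h′(0) = -8, h′′(0) = -8.

f: a_k = 2, 0, -4, 0, 4/3, 0, -8/45, 0, 4/315, 0, …
g: a_k = 0, 4, 0, -4/3, 0, 4/5, 0, -4/7, 0, 4/9, …
Weyl lclm of L_f,L_g ⇒ L₀ (ord ≤ 4).
h=h₀': d/dx-closure on L₀ ⇒ L.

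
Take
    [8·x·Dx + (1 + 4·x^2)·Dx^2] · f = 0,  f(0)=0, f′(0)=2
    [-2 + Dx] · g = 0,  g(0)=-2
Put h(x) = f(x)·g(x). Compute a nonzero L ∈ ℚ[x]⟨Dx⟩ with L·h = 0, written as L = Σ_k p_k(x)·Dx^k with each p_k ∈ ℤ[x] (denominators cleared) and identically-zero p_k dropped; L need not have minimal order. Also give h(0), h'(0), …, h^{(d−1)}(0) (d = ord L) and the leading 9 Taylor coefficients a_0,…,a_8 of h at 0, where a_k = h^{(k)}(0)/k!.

f: a_k = 0, 2, 0, -8/3, 0, 32/5, 0, -128/7, 0, …
g: a_k = -2, -4, -4, -8/3, -4/3, -8/15, -8/45, -16/315, -4/315, …
f·g: L₀ = L_f ⊗_s L_g, ord ≤ 2·1.
L = (4 - 16·x + 16·x^2) + (-4 + 8·x - 16·x^2)·Dx + (1 + 4·x^2)·Dx^2  (order 2).
h: a_k = 0, -4, -8, -8/3, 16/3, -24/5, -176/9, 496/35, 3616/63, …
ICs: h(0) = 0, h′(0) = -4.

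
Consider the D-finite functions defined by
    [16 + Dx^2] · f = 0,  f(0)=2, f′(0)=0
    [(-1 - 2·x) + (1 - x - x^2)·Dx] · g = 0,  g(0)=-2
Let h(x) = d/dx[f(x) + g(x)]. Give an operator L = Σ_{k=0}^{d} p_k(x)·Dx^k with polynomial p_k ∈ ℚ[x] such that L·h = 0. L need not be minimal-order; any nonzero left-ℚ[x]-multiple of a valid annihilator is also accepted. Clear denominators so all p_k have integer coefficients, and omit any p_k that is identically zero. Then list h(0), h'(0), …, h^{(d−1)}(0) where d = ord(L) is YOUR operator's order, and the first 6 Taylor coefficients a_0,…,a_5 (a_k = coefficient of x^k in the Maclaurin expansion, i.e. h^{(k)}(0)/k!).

L = (1472 + 2624·x + 2560·x^2 + 640·x^3 + 2240·x^4 + 2304·x^5 + 768·x^6) + (-272 - 112·x + 1008·x^2 - 160·x^3 - 800·x^4 + 576·x^5 + 896·x^6 + 256·x^7)·Dx + (92 + 164·x + 160·x^2 + 40·x^3 + 140·x^4 + 144·x^5 + 48·x^6)·Dx^2 + (-17 - 7·x + 63·x^2 - 10·x^3 - 50·x^4 + 36·x^5 + 56·x^6 + 16·x^7)·Dx^3  (order 3).
h: a_k = -2, -40, -18, 136/3, -80, -3364/15, …
ICs: h(0) = -2, h′(0) = -40, h′′(0) = -36.

f: a_k = 2, 0, -16, 0, 64/3, 0, …
g: a_k = -2, -2, -4, -6, -10, -16, …
f+g: L₀ = lclm(L_f,L_g), ord ≤ 2+1.
h=h₀': d/dx-closure on L₀ ⇒ L.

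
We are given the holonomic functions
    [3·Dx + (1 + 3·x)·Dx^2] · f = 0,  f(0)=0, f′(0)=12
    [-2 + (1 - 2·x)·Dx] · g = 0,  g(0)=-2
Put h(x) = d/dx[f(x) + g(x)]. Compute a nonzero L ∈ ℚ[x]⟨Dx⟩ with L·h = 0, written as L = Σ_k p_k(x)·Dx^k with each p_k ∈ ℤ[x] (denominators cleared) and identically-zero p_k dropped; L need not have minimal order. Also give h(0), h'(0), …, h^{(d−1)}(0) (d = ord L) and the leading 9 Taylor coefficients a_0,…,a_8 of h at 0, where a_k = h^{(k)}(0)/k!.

L = (-144 - 72·x) + (-6 - 216·x - 144·x^2)·Dx + (7 + 13·x - 36·x^2 - 36·x^3)·Dx^2  (order 2).
h: a_k = 8, -52, 60, -452, 652, -3684, 6956, -30340, 69516, …
ICs: h(0) = 8, h′(0) = -52.

f: a_k = 0, 12, -18, 36, -81, 972/5, -486, 8748/7, -6561/2, …
g: a_k = -2, -4, -8, -16, -32, -64, -128, -256, -512, …
f+g: L₀ = lclm(L_f,L_g), ord ≤ 2+1.
Differentiate: ansatz ord ≤ ord L₀ ⇒ L.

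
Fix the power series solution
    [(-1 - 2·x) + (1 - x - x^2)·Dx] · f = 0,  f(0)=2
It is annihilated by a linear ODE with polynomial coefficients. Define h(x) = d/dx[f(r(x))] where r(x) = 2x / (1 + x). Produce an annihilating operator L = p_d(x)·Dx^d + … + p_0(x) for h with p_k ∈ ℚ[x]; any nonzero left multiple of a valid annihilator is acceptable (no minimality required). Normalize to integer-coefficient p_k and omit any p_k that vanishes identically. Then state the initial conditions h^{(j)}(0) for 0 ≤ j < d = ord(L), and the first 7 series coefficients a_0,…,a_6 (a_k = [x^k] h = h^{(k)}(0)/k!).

L = (6 + 30·x + 90·x^2 + 50·x^3) + (-1 - 6·x + 30·x^3 + 25·x^4)·Dx  (order 1).
h: a_k = 4, 24, 60, 240, 500, 1800, 3500, …
ICs: h(0) = 4.

f: a_k = 2, 2, 4, 6, 10, 16, 26, …
h₀=f(r): pull back L_f along r ⇒ L₀.
Differentiate: ansatz ord ≤ ord L₀ ⇒ L.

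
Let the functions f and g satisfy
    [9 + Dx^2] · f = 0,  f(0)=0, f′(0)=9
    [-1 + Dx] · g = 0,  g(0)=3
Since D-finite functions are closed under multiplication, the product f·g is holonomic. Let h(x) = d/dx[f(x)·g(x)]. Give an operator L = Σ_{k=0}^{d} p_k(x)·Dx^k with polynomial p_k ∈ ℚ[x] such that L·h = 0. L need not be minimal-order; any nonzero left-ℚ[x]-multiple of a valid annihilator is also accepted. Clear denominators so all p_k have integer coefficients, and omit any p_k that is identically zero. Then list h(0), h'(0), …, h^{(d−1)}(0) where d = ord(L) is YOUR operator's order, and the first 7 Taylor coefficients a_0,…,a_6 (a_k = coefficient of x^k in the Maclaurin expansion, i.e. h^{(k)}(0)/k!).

L = 10 - 2·Dx + Dx^2  (order 2).
h: a_k = 27, 54, -81, -144, -9/2, 351/5, 249/10, …
ICs: h(0) = 27, h′(0) = 54.

f: a_k = 0, 9, 0, -27/2, 0, 243/40, 0, …
g: a_k = 3, 3, 3/2, 1/2, 1/8, 1/40, 1/240, …
Product ⇒ symmetric product L₀, ord ≤ 2.
Differentiate: ansatz ord ≤ ord L₀ ⇒ L.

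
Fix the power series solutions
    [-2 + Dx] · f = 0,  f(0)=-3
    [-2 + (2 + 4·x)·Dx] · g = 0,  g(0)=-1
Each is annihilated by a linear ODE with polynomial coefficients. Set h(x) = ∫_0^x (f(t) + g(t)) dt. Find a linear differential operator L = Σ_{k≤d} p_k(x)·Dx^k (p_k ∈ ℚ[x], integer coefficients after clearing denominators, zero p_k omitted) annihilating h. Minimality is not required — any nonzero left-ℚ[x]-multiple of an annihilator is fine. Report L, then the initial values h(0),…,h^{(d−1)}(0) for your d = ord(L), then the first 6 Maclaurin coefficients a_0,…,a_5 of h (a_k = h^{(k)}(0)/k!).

f: a_k = -3, -6, -6, -4, -2, -4/5, …
g: a_k = -1, -1, 1/2, -1/2, 5/8, -7/8, …
L₀ := lclm(L_f,L_g); ord L₀ ≤ 1+1.
∫: right-multiply L₀ by Dx.
L = (6 + 8·x)·Dx + (-5 - 16·x - 16·x^2)·Dx^2 + (1 + 6·x + 8·x^2)·Dx^3  (order 3).
h: a_k = 0, -4, -7/2, -11/6, -9/8, -11/40, …
ICs: h(0) = 0, h′(0) = -4, h′′(0) = -7.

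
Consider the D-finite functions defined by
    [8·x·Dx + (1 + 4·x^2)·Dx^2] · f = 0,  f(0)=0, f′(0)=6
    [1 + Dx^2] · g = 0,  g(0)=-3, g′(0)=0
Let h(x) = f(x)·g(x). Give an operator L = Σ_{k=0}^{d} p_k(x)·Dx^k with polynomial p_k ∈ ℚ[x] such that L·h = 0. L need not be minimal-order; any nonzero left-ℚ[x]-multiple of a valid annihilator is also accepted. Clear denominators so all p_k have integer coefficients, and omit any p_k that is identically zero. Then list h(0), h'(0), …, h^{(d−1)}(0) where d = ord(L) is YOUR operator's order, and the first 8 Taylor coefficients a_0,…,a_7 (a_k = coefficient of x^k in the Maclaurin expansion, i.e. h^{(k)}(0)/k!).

f: a_k = 0, 6, 0, -8, 0, 96/5, 0, -384/7, …
g: a_k = -3, 0, 3/2, 0, -1/8, 0, 1/240, 0, …
h₀=f·g: eliminate ⇒ L₀, order ≤ 2·2.
L = (85 + 944·x^2 + 416·x^4 + 256·x^6 + 256·x^8) + (144·x + 704·x^3 + 768·x^5 + 1024·x^7)·Dx + (90 + 992·x^2 + 576·x^4 + 512·x^6 + 512·x^8)·Dx^2 + (144·x + 704·x^3 + 768·x^5 + 1024·x^7)·Dx^3 + (5 + 48·x^2 + 160·x^4 + 256·x^6 + 256·x^8)·Dx^4  (order 4).
h: a_k = 0, -18, 0, 33, 0, -1407/20, 0, 54431/280, …
ICs: h(0) = 0, h′(0) = -18, h′′(0) = 0, h′′′(0) = 198.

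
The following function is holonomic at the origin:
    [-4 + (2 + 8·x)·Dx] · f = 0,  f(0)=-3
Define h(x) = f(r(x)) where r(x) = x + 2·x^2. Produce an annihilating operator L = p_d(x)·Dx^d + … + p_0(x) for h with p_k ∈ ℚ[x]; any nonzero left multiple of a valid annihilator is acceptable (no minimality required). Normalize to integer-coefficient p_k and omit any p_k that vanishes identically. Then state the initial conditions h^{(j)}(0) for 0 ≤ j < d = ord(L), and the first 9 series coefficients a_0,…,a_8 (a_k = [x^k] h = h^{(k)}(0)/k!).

L = (-2 - 8·x) + (1 + 4·x + 8·x^2)·Dx  (order 1).
h: a_k = -3, -6, -6, 12, -18, 12, 36, -168, 366, …
ICs: h(0) = -3.

f: a_k = -3, -6, 6, -12, 30, -84, 252, -792, 2574, …
L₀ from L_f via x↦r, Dx↦r'^{-1}Dx.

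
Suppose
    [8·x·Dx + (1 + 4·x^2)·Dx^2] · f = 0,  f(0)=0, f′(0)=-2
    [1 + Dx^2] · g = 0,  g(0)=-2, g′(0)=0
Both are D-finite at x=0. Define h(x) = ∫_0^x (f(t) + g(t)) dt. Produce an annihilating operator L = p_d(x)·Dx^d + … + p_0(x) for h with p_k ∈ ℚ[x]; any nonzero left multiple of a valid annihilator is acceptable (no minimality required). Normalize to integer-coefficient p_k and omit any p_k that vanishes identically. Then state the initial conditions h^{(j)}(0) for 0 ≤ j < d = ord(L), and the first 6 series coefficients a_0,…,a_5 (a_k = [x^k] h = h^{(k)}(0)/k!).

L = (-376·x + 1600·x^3 + 128·x^5)·Dx^2 + (-7 + 76·x^2 + 432·x^4 + 64·x^6)·Dx^3 + (-376·x + 1600·x^3 + 128·x^5)·Dx^4 + (-7 + 76·x^2 + 432·x^4 + 64·x^6)·Dx^5  (order 5).
h: a_k = 0, -2, -1, 1/3, 2/3, -1/60, …
ICs: h(0) = 0, h′(0) = -2, h′′(0) = -2, h′′′(0) = 2, h′′′′(0) = 16.

f: a_k = 0, -2, 0, 8/3, 0, -32/5, …
g: a_k = -2, 0, 1, 0, -1/12, 0, …
Weyl lclm of L_f,L_g ⇒ L₀ (ord ≤ 4).
Integrate: L := L₀·Dx.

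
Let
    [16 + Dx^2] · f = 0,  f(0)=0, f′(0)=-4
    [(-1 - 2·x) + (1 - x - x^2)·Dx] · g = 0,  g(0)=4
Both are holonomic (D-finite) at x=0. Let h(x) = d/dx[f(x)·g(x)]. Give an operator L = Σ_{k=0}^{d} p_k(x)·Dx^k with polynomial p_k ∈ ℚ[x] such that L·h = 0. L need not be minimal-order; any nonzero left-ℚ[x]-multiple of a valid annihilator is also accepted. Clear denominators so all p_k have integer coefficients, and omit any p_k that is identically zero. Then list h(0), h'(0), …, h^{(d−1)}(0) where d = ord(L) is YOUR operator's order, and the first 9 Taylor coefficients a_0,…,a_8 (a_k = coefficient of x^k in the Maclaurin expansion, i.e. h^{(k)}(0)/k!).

f: a_k = 0, -4, 0, 32/3, 0, -128/15, 0, 1024/315, 0, …
g: a_k = 4, 4, 8, 12, 20, 32, 52, 84, 136, …
Product ⇒ symmetric product L₀, ord ≤ 2.
Differentiate: ansatz ord ≤ ord L₀ ⇒ L.
L = (54 - 256·x - 128·x^2 + 256·x^3 + 128·x^4) + (-13 - 10·x + 48·x^2 + 32·x^3)·Dx + (7 - 15·x - 7·x^2 + 16·x^3 + 8·x^4)·Dx^2  (order 2).
h: a_k = -16, -32, 32, -64/3, -144, -1024/5, -15728/45, -42368/63, -388064/315, …
ICs: h(0) = -16, h′(0) = -32.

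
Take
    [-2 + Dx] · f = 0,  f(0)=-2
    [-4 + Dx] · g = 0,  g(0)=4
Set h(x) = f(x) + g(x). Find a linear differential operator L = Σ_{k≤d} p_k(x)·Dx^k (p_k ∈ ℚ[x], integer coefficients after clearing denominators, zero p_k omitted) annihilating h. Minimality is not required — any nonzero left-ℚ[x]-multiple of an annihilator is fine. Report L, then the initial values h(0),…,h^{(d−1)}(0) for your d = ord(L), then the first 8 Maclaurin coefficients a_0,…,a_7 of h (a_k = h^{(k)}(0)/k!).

L = 8 - 6·Dx + Dx^2  (order 2).
h: a_k = 2, 12, 28, 40, 124/3, 168/5, 1016/45, 272/21, …
ICs: h(0) = 2, h′(0) = 12.

f: a_k = -2, -4, -4, -8/3, -4/3, -8/15, -8/45, -16/315, …
g: a_k = 4, 16, 32, 128/3, 128/3, 512/15, 1024/45, 4096/315, …
L₀ := lclm(L_f,L_g); ord L₀ ≤ 1+1.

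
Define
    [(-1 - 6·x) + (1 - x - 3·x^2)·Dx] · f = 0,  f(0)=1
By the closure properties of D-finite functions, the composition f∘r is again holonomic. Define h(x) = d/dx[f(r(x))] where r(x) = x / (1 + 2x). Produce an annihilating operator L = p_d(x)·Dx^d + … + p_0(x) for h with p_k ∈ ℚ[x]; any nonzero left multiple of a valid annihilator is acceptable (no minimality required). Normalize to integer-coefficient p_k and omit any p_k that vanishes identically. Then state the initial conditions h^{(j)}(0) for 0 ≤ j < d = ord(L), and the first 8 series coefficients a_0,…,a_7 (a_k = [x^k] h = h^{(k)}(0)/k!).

L = (4 + 6·x + 30·x^2 + 32·x^3) + (-1 - 13·x - 45·x^2 - 38·x^3 + 16·x^4)·Dx  (order 1).
h: a_k = 1, 4, -15, 68, -280, 1110, -4277, 16144, …
ICs: h(0) = 1.

f: a_k = 1, 1, 4, 7, 19, 40, 97, 217, …
h₀=f(r): pull back L_f along r ⇒ L₀.
h=h₀': d/dx-closure on L₀ ⇒ L.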